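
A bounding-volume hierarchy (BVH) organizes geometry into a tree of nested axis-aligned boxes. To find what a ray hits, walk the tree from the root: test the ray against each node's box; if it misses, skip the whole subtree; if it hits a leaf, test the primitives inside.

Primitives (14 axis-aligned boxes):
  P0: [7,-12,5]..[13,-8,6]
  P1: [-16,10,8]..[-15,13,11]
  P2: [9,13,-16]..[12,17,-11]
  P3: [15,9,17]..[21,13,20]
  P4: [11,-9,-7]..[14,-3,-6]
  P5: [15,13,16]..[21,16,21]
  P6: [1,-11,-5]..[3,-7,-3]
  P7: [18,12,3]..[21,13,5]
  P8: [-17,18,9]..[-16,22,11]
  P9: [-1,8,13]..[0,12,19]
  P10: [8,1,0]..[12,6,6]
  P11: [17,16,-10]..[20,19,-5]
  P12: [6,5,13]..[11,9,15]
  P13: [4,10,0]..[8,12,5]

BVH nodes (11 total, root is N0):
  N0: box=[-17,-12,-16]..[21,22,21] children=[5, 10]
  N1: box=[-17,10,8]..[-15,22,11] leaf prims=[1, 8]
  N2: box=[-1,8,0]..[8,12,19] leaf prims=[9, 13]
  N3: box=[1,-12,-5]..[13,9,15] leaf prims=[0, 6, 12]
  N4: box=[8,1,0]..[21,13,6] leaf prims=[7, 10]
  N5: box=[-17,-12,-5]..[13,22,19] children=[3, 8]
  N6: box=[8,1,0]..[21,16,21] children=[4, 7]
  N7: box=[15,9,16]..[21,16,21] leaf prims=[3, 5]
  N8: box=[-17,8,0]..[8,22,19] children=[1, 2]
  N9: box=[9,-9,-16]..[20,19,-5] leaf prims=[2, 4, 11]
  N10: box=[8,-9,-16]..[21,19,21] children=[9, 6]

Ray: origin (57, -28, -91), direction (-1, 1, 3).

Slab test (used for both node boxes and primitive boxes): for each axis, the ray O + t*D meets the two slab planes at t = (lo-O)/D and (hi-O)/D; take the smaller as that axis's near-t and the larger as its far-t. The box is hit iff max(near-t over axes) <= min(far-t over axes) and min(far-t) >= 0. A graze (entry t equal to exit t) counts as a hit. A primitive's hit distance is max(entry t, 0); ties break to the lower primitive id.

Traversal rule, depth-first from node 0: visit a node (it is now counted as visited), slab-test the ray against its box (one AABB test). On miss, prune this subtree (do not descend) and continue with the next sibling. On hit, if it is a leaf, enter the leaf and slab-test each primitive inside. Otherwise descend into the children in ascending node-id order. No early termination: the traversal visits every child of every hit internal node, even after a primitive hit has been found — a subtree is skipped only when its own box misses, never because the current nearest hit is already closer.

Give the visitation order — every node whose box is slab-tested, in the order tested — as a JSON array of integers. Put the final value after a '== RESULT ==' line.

Walk:
N0 x:[36,74] y:[16,50] z:[25,112/3] -> hit [36,112/3], descend [5, 10]
  N5 x:[44,74] y:[16,50] z:[86/3,110/3] -> miss, prune
  N10 x:[36,49] y:[19,47] z:[25,112/3] -> hit [36,112/3], descend [6, 9]
    N6 x:[36,49] y:[29,44] z:[91/3,112/3] -> hit [36,112/3], descend [4, 7]
      N4 x:[36,49] y:[29,41] z:[91/3,97/3] -> miss, prune
      N7 x:[36,42] y:[37,44] z:[107/3,112/3] -> hit [37,112/3] leaf, test {P3@t=37, P5(miss)}
    N9 x:[37,48] y:[19,47] z:[25,86/3] -> miss, prune

Visited [0, 5, 10, 6, 4, 7, 9]. Tests: 7 box, 1 leaf. Nearest: P3.

== RESULT ==
[0, 5, 10, 6, 4, 7, 9]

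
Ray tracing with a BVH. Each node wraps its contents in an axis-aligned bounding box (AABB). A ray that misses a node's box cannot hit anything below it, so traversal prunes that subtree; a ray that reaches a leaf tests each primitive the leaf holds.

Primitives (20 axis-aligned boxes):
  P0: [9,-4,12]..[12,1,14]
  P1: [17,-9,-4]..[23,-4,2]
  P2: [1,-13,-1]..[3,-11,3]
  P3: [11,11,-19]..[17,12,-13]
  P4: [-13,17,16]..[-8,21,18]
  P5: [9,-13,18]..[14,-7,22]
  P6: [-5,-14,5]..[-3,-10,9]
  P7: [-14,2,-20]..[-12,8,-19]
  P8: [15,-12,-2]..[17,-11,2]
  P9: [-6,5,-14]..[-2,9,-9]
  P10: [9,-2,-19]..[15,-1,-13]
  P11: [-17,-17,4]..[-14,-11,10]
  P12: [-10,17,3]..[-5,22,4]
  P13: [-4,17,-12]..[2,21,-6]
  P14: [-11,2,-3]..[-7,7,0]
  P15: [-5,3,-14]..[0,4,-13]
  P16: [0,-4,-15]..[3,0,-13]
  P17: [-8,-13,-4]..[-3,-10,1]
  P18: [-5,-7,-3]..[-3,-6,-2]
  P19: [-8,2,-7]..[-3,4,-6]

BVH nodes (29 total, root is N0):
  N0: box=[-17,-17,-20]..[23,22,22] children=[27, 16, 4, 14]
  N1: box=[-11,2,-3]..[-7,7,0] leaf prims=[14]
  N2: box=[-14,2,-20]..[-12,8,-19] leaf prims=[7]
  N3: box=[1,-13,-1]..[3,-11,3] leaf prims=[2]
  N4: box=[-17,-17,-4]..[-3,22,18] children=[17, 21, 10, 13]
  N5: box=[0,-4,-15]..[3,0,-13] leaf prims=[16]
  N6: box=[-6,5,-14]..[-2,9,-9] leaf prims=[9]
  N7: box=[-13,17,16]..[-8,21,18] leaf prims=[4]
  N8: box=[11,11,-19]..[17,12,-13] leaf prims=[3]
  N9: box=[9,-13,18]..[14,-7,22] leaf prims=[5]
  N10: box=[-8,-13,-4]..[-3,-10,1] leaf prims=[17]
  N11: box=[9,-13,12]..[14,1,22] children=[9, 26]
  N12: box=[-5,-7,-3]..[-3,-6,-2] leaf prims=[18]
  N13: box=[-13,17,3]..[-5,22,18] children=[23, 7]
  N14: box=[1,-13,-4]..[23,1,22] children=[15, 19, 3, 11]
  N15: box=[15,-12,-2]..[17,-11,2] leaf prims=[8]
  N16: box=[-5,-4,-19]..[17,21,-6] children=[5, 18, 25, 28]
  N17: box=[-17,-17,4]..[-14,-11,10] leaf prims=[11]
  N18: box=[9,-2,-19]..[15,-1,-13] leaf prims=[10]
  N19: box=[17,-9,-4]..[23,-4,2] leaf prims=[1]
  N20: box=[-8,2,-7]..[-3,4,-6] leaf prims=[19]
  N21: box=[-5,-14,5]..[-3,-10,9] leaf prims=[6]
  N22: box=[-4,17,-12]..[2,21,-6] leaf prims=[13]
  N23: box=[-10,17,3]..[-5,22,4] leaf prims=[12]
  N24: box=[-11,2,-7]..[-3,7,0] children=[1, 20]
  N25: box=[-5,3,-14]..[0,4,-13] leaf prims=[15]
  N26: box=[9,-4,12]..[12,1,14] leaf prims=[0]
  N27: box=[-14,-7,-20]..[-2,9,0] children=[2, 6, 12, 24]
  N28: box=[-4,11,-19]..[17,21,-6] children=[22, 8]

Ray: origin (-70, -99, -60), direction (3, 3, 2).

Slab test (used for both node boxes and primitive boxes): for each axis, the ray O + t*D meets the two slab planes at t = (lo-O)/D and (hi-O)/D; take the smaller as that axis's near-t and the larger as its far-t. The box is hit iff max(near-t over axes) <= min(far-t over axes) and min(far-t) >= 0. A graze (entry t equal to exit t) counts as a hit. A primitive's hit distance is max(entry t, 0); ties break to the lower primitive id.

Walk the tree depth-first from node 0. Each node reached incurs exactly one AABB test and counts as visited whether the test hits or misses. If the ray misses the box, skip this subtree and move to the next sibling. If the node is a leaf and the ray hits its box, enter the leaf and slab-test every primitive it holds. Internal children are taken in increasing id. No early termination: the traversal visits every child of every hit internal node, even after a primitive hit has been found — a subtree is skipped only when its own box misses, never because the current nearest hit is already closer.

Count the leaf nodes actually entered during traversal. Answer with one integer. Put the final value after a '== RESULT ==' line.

Traverse from the root:
N0 x:[53/3,31] y:[82/3,121/3] z:[20,41] -> hit [82/3,31], descend [4, 14, 16, 27]
  N4 x:[53/3,67/3] y:[82/3,121/3] z:[28,39] -> miss, prune
  N14 x:[71/3,31] y:[86/3,100/3] z:[28,41] -> hit [86/3,31], descend [3, 11, 15, 19]
    N3 x:[71/3,73/3] y:[86/3,88/3] z:[59/2,63/2] -> miss, prune
    N11 x:[79/3,28] y:[86/3,100/3] z:[36,41] -> miss, prune
    N15 x:[85/3,29] y:[29,88/3] z:[29,31] -> hit [29,29] leaf, test {P8@t=29}
    N19 x:[29,31] y:[30,95/3] z:[28,31] -> hit [30,31] leaf, test {P1@t=30}
  N16 x:[65/3,29] y:[95/3,40] z:[41/2,27] -> miss, prune
  N27 x:[56/3,68/3] y:[92/3,36] z:[20,30] -> miss, prune

Visited [0, 4, 14, 3, 11, 15, 19, 16, 27]. Tests: 9 box, 2 leaf. Nearest: P8.

== RESULT ==
2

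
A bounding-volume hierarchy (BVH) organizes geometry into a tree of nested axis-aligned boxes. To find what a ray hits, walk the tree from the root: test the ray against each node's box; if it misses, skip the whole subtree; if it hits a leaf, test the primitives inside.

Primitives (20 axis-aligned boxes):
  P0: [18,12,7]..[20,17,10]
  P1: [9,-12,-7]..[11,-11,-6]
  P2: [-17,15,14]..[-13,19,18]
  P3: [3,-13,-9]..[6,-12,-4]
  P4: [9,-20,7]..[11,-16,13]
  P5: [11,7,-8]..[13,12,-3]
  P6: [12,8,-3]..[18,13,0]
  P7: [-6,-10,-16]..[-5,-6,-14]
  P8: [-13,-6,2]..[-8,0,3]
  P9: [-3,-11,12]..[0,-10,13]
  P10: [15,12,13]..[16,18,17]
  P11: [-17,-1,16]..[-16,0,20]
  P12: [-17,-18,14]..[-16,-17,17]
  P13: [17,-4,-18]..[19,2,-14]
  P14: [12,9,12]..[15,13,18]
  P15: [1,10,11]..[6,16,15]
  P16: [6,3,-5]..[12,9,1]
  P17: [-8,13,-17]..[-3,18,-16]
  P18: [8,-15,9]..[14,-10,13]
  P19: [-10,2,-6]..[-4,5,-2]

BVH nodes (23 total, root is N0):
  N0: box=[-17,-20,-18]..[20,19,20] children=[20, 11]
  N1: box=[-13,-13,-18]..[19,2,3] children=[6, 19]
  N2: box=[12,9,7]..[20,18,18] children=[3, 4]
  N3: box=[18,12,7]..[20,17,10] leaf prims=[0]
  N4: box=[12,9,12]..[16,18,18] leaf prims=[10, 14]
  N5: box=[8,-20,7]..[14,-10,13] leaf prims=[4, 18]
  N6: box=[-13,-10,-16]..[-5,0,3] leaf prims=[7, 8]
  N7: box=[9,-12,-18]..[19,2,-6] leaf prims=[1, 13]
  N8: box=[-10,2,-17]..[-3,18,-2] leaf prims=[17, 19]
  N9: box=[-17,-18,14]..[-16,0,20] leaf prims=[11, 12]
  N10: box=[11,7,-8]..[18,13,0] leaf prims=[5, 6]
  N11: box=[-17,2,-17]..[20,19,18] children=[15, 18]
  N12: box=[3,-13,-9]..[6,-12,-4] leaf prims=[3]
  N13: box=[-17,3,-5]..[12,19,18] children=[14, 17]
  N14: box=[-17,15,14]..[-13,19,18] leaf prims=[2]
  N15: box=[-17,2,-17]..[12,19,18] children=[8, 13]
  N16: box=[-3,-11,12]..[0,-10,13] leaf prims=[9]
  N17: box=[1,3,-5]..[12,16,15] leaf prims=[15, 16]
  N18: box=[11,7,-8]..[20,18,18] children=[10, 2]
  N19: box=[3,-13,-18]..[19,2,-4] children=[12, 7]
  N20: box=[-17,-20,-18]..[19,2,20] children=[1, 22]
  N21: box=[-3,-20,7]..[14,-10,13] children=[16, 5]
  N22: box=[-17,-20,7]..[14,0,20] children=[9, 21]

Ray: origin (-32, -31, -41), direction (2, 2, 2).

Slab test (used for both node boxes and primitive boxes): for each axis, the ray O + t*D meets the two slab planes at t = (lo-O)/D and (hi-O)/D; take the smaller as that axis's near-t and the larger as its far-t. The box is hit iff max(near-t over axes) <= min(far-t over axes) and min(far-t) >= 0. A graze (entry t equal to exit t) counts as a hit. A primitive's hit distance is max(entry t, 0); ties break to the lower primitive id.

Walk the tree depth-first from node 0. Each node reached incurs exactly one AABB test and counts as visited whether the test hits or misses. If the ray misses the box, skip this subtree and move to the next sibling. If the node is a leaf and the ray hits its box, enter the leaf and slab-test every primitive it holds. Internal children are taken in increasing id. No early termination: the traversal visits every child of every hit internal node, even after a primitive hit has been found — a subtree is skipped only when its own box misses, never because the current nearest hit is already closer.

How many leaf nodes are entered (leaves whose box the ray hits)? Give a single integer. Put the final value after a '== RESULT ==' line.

Walk:
N0 x:[15/2,26] y:[11/2,25] z:[23/2,61/2] -> hit [23/2,25], descend [11, 20]
  N11 x:[15/2,26] y:[33/2,25] z:[12,59/2] -> hit [33/2,25], descend [15, 18]
    N15 x:[15/2,22] y:[33/2,25] z:[12,59/2] -> hit [33/2,22], descend [8, 13]
      N8 x:[11,29/2] y:[33/2,49/2] z:[12,39/2] -> miss, prune
      N13 x:[15/2,22] y:[17,25] z:[18,59/2] -> hit [18,22], descend [14, 17]
        N14 x:[15/2,19/2] y:[23,25] z:[55/2,59/2] -> miss, prune
        N17 x:[33/2,22] y:[17,47/2] z:[18,28] -> hit [18,22] leaf, test {P15(miss), P16@t=19}
    N18 x:[43/2,26] y:[19,49/2] z:[33/2,59/2] -> hit [43/2,49/2], descend [2, 10]
      N2 x:[22,26] y:[20,49/2] z:[24,59/2] -> hit [24,49/2], descend [3, 4]
        N3 x:[25,26] y:[43/2,24] z:[24,51/2] -> miss, prune
        N4 x:[22,24] y:[20,49/2] z:[53/2,59/2] -> miss, prune
      N10 x:[43/2,25] y:[19,22] z:[33/2,41/2] -> miss, prune
  N20 x:[15/2,51/2] y:[11/2,33/2] z:[23/2,61/2] -> hit [23/2,33/2], descend [1, 22]
    N1 x:[19/2,51/2] y:[9,33/2] z:[23/2,22] -> hit [23/2,33/2], descend [6, 19]
      N6 x:[19/2,27/2] y:[21/2,31/2] z:[25/2,22] -> hit [25/2,27/2] leaf, test {P7(miss), P8(miss)}
      N19 x:[35/2,51/2] y:[9,33/2] z:[23/2,37/2] -> miss, prune
    N22 x:[15/2,23] y:[11/2,31/2] z:[24,61/2] -> miss, prune

Summary -> nodes [0, 11, 15, 8, 13, 14, 17, 18, 2, 3, 4, 10, 20, 1, 6, 19, 22]; box-tests=17; leaf-entries=2; first=P16

== RESULT ==
2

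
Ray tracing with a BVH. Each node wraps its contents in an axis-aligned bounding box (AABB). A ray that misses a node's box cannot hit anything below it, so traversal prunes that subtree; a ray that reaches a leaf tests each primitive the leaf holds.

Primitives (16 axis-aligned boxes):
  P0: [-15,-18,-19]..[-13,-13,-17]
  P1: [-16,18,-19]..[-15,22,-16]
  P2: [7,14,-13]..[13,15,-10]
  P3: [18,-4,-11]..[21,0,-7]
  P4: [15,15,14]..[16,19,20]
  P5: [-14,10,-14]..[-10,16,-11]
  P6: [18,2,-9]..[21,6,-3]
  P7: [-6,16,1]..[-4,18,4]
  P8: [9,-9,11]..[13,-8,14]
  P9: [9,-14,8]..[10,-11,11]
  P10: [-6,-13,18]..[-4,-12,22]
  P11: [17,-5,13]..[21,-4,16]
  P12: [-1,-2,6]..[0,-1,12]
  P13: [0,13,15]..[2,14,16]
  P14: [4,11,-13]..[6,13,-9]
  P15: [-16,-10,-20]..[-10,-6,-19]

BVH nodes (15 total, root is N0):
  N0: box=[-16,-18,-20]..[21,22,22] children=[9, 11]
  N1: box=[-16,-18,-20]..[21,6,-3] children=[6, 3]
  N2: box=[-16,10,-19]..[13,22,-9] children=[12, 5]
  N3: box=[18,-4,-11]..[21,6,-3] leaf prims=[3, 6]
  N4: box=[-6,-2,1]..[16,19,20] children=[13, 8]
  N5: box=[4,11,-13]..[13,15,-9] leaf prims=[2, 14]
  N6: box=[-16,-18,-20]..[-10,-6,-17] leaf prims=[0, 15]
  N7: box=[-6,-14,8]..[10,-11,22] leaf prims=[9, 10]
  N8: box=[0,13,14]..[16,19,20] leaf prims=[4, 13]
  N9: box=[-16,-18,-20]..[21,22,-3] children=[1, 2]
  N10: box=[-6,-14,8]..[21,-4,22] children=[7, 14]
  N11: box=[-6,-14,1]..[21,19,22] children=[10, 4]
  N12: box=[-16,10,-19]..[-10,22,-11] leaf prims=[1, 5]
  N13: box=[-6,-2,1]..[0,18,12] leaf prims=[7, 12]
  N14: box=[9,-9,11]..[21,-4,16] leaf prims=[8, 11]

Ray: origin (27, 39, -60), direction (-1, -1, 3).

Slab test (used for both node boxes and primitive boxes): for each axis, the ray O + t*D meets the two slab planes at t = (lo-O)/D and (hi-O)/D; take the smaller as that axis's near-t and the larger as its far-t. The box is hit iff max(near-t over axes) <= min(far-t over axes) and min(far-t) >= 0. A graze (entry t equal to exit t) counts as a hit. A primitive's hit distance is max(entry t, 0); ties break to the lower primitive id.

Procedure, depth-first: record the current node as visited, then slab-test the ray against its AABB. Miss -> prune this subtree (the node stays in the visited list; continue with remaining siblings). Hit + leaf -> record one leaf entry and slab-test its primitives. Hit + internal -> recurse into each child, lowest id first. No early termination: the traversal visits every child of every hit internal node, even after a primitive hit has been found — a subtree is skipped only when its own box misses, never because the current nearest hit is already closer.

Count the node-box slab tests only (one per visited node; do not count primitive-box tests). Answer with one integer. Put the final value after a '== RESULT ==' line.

Walk:
N0 x:[6,43] y:[17,57] z:[40/3,82/3] -> hit [17,82/3], descend [9, 11]
  N9 x:[6,43] y:[17,57] z:[40/3,19] -> hit [17,19], descend [1, 2]
    N1 x:[6,43] y:[33,57] z:[40/3,19] -> miss, prune
    N2 x:[14,43] y:[17,29] z:[41/3,17] -> hit [17,17], descend [5, 12]
      N5 x:[14,23] y:[24,28] z:[47/3,17] -> miss, prune
      N12 x:[37,43] y:[17,29] z:[41/3,49/3] -> miss, prune
  N11 x:[6,33] y:[20,53] z:[61/3,82/3] -> hit [61/3,82/3], descend [4, 10]
    N4 x:[11,33] y:[20,41] z:[61/3,80/3] -> hit [61/3,80/3], descend [8, 13]
      N8 x:[11,27] y:[20,26] z:[74/3,80/3] -> hit [74/3,26] leaf, test {P4(miss), P13@t=25}
      N13 x:[27,33] y:[21,41] z:[61/3,24] -> miss, prune
    N10 x:[6,33] y:[43,53] z:[68/3,82/3] -> miss, prune

11 AABB tests over nodes [0, 9, 1, 2, 5, 12, 11, 4, 8, 13, 10]; 1 leaf entered; closest P13.

== RESULT ==
11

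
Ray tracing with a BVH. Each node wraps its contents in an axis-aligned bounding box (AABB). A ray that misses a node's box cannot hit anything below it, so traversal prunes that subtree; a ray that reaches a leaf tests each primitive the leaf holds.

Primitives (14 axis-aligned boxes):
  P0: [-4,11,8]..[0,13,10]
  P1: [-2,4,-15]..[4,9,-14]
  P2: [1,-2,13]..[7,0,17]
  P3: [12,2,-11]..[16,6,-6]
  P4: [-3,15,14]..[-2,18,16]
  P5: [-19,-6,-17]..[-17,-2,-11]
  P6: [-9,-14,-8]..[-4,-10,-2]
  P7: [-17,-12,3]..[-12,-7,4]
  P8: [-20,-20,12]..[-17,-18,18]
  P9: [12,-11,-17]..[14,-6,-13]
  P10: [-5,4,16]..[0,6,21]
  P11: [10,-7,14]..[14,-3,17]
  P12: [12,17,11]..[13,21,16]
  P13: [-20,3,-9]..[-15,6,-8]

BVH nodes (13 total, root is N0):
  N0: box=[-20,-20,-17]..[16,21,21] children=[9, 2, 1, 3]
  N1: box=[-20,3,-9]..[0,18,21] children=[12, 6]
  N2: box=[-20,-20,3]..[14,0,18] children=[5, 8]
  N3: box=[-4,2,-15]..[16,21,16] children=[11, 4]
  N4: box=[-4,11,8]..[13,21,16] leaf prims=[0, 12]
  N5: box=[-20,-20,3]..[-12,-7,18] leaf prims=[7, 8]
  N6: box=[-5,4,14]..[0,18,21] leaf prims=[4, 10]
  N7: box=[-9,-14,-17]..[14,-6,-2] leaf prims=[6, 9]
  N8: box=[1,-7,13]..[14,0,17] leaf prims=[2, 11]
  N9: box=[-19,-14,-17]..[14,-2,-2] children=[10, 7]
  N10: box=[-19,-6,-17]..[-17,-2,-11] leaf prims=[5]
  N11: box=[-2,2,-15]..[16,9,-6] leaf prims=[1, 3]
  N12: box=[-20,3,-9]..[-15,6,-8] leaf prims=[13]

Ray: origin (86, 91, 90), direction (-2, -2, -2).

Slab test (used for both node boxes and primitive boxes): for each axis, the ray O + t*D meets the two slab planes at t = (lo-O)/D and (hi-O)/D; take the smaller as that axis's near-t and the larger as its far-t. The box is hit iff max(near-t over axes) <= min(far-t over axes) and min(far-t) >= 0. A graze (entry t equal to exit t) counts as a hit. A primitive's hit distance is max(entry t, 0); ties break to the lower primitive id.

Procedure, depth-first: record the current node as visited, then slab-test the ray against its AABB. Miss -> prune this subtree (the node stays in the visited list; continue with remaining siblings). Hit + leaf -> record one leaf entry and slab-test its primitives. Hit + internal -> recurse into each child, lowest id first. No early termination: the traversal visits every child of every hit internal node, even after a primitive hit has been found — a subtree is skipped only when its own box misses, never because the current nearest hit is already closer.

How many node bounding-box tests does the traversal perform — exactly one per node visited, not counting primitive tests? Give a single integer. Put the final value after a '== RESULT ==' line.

Walk:
N0 x:[35,53] y:[35,111/2] z:[69/2,107/2] -> hit [35,53], descend [1, 2, 3, 9]
  N1 x:[43,53] y:[73/2,44] z:[69/2,99/2] -> hit [43,44], descend [6, 12]
    N6 x:[43,91/2] y:[73/2,87/2] z:[69/2,38] -> miss, prune
    N12 x:[101/2,53] y:[85/2,44] z:[49,99/2] -> miss, prune
  N2 x:[36,53] y:[91/2,111/2] z:[36,87/2] -> miss, prune
  N3 x:[35,45] y:[35,89/2] z:[37,105/2] -> hit [37,89/2], descend [4, 11]
    N4 x:[73/2,45] y:[35,40] z:[37,41] -> hit [37,40] leaf, test {P0(miss), P12@t=37}
    N11 x:[35,44] y:[41,89/2] z:[48,105/2] -> miss, prune
  N9 x:[36,105/2] y:[93/2,105/2] z:[46,107/2] -> hit [93/2,105/2], descend [7, 10]
    N7 x:[36,95/2] y:[97/2,105/2] z:[46,107/2] -> miss, prune
    N10 x:[103/2,105/2] y:[93/2,97/2] z:[101/2,107/2] -> miss, prune

Summary -> nodes [0, 1, 6, 12, 2, 3, 4, 11, 9, 7, 10]; box-tests=11; leaf-entries=1; first=P12

== RESULT ==
11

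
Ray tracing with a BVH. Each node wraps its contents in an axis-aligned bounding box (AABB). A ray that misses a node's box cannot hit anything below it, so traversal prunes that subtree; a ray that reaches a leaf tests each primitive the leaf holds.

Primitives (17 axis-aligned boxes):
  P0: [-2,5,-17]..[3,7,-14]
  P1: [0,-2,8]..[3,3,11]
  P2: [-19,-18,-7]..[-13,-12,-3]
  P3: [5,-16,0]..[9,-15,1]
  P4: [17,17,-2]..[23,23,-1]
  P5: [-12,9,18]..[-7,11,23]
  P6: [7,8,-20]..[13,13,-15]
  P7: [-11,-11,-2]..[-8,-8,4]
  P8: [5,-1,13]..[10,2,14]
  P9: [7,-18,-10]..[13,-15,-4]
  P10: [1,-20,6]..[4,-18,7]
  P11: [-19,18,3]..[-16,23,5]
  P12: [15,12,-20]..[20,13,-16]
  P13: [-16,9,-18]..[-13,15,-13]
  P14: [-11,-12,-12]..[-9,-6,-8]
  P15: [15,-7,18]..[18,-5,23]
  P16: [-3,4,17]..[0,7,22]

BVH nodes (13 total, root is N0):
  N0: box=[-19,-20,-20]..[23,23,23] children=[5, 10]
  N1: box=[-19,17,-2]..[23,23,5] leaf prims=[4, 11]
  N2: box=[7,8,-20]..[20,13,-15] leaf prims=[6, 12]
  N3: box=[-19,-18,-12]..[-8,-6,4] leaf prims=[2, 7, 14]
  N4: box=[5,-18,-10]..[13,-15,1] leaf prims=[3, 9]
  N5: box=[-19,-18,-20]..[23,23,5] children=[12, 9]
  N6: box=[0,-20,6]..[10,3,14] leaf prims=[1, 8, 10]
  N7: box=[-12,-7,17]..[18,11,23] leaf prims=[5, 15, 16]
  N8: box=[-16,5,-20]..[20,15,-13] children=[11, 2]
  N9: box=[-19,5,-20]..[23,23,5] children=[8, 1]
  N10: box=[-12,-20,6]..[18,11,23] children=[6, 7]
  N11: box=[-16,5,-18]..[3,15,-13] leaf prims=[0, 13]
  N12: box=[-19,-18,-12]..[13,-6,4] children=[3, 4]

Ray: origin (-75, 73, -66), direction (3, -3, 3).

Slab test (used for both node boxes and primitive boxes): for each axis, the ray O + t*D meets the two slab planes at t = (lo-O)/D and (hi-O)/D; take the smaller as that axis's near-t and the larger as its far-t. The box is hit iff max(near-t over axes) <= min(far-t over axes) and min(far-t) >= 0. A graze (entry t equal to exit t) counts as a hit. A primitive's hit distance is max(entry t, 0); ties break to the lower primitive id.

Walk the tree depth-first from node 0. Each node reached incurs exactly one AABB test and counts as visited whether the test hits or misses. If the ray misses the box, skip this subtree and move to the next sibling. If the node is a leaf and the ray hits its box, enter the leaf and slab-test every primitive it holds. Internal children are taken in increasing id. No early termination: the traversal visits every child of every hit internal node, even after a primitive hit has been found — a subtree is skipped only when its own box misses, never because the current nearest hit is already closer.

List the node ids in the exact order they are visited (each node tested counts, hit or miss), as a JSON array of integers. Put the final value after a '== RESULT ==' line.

Trace the traversal:
N0 x:[56/3,98/3] y:[50/3,31] z:[46/3,89/3] -> hit [56/3,89/3], descend [5, 10]
  N5 x:[56/3,98/3] y:[50/3,91/3] z:[46/3,71/3] -> hit [56/3,71/3], descend [9, 12]
    N9 x:[56/3,98/3] y:[50/3,68/3] z:[46/3,71/3] -> hit [56/3,68/3], descend [1, 8]
      N1 x:[56/3,98/3] y:[50/3,56/3] z:[64/3,71/3] -> miss, prune
      N8 x:[59/3,95/3] y:[58/3,68/3] z:[46/3,53/3] -> miss, prune
    N12 x:[56/3,88/3] y:[79/3,91/3] z:[18,70/3] -> miss, prune
  N10 x:[21,31] y:[62/3,31] z:[24,89/3] -> hit [24,89/3], descend [6, 7]
    N6 x:[25,85/3] y:[70/3,31] z:[24,80/3] -> hit [25,80/3] leaf, test {P1@t=25, P8(miss), P10(miss)}
    N7 x:[21,31] y:[62/3,80/3] z:[83/3,89/3] -> miss, prune

Summary -> nodes [0, 5, 9, 1, 8, 12, 10, 6, 7]; box-tests=9; leaf-entries=1; first=P1

== RESULT ==
[0, 5, 9, 1, 8, 12, 10, 6, 7]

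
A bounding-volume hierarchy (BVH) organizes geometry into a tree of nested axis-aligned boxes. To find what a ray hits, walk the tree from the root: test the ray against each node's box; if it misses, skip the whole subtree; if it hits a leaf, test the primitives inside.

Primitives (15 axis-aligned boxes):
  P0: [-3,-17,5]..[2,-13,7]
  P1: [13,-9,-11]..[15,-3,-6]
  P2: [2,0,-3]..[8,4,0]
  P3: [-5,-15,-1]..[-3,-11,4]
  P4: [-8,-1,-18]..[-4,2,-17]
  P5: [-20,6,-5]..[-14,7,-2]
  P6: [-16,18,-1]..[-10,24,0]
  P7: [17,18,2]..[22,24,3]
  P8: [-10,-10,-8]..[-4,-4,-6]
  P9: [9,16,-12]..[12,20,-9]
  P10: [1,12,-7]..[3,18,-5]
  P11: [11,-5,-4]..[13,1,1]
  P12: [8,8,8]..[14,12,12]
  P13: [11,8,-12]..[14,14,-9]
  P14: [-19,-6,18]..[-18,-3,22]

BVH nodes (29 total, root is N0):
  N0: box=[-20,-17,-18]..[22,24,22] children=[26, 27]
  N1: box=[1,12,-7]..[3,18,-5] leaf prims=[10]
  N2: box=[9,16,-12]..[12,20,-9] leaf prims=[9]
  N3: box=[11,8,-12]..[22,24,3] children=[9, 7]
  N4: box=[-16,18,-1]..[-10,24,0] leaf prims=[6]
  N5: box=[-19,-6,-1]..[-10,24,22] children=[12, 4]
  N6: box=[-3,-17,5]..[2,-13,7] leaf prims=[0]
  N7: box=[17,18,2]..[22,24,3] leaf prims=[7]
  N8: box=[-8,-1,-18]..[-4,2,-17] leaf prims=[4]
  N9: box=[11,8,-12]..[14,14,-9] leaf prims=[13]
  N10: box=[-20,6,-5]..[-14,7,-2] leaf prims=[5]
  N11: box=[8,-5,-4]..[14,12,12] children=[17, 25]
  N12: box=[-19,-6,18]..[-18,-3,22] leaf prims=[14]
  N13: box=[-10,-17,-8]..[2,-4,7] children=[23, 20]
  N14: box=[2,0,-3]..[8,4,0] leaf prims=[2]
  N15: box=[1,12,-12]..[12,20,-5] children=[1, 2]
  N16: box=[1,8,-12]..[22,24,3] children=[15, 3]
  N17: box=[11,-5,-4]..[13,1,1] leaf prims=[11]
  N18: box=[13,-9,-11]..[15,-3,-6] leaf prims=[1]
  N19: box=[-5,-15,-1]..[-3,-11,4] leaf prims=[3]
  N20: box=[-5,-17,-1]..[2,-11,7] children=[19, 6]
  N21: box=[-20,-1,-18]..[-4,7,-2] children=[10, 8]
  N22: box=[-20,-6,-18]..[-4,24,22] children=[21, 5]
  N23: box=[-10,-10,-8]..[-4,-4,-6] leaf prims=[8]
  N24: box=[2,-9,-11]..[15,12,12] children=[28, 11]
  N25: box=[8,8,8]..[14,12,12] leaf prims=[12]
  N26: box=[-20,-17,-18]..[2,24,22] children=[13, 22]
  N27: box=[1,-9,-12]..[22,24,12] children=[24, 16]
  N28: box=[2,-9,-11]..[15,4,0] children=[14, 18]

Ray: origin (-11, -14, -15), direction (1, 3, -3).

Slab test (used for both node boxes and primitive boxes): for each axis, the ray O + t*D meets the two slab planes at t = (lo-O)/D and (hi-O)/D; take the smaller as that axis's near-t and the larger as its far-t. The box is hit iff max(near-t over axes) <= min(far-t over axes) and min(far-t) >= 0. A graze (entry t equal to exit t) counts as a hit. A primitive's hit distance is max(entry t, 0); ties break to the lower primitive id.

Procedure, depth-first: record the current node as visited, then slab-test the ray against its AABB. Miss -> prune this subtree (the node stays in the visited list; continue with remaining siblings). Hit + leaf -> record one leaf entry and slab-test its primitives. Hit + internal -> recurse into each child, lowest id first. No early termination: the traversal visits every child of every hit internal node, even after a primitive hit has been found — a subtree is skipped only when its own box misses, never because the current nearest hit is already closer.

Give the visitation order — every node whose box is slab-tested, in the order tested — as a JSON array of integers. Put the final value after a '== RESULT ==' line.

Trace the traversal:
N0 x:[-9,33] y:[-1,38/3] z:[-37/3,1] -> hit [-1,1], descend [26, 27]
  N26 x:[-9,13] y:[-1,38/3] z:[-37/3,1] -> hit [-1,1], descend [13, 22]
    N13 x:[1,13] y:[-1,10/3] z:[-22/3,-7/3] -> miss, prune
    N22 x:[-9,7] y:[8/3,38/3] z:[-37/3,1] -> miss, prune
  N27 x:[12,33] y:[5/3,38/3] z:[-9,-1] -> miss, prune

Visited [0, 26, 13, 22, 27]. Tests: 5 box, 0 leaf. Nearest: miss.

== RESULT ==
[0, 26, 13, 22, 27]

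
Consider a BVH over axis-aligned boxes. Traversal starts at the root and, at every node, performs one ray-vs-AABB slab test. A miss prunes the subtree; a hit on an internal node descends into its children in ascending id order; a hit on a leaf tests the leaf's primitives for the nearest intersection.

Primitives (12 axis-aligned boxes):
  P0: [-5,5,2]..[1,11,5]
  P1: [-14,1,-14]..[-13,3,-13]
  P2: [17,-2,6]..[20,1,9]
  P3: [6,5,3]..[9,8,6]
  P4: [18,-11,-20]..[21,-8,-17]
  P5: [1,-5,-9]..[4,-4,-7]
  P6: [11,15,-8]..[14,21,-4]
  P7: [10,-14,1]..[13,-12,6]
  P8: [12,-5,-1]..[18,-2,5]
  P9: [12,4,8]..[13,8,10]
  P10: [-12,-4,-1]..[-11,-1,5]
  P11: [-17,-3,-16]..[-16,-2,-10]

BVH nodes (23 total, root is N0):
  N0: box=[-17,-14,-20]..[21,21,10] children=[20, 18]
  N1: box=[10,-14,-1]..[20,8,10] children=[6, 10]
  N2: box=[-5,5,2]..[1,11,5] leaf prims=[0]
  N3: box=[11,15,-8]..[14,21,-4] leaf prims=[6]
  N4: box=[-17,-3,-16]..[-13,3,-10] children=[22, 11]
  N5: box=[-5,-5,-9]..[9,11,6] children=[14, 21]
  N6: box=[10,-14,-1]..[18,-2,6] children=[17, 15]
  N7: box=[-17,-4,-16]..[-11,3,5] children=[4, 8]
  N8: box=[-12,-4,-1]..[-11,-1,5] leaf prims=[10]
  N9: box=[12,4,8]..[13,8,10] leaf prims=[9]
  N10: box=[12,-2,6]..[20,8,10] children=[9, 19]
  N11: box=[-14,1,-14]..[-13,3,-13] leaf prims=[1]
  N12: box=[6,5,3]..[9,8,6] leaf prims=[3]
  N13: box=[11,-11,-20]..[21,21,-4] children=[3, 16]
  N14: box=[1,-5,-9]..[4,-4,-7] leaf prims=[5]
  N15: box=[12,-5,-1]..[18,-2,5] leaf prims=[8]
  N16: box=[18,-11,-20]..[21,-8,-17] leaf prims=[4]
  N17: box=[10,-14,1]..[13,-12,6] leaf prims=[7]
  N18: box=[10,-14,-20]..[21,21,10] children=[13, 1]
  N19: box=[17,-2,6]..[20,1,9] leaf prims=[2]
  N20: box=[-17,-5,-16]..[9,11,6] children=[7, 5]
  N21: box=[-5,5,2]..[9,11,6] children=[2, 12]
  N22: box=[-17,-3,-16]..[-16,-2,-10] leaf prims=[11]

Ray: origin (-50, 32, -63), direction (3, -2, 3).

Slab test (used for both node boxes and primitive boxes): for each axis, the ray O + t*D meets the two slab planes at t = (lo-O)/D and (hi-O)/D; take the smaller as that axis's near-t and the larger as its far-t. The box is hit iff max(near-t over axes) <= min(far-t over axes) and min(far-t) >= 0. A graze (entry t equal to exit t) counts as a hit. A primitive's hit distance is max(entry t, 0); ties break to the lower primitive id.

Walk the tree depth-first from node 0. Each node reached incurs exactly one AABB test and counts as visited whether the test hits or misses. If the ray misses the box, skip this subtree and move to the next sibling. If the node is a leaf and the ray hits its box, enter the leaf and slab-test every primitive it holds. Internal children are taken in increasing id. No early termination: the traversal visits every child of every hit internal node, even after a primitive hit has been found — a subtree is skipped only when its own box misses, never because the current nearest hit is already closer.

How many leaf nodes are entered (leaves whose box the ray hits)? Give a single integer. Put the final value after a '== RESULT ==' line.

Walk:
N0 x:[11,71/3] y:[11/2,23] z:[43/3,73/3] -> hit [43/3,23], descend [18, 20]
  N18 x:[20,71/3] y:[11/2,23] z:[43/3,73/3] -> hit [20,23], descend [1, 13]
    N1 x:[20,70/3] y:[12,23] z:[62/3,73/3] -> hit [62/3,23], descend [6, 10]
      N6 x:[20,68/3] y:[17,23] z:[62/3,23] -> hit [62/3,68/3], descend [15, 17]
        N15 x:[62/3,68/3] y:[17,37/2] z:[62/3,68/3] -> miss, prune
        N17 x:[20,21] y:[22,23] z:[64/3,23] -> miss, prune
      N10 x:[62/3,70/3] y:[12,17] z:[23,73/3] -> miss, prune
    N13 x:[61/3,71/3] y:[11/2,43/2] z:[43/3,59/3] -> miss, prune
  N20 x:[11,59/3] y:[21/2,37/2] z:[47/3,23] -> hit [47/3,37/2], descend [5, 7]
    N5 x:[15,59/3] y:[21/2,37/2] z:[18,23] -> hit [18,37/2], descend [14, 21]
      N14 x:[17,18] y:[18,37/2] z:[18,56/3] -> hit [18,18] leaf, test {P5@t=18}
      N21 x:[15,59/3] y:[21/2,27/2] z:[65/3,23] -> miss, prune
    N7 x:[11,13] y:[29/2,18] z:[47/3,68/3] -> miss, prune

Visited [0, 18, 1, 6, 15, 17, 10, 13, 20, 5, 14, 21, 7]. Tests: 13 box, 1 leaf. Nearest: P5.

== RESULT ==
1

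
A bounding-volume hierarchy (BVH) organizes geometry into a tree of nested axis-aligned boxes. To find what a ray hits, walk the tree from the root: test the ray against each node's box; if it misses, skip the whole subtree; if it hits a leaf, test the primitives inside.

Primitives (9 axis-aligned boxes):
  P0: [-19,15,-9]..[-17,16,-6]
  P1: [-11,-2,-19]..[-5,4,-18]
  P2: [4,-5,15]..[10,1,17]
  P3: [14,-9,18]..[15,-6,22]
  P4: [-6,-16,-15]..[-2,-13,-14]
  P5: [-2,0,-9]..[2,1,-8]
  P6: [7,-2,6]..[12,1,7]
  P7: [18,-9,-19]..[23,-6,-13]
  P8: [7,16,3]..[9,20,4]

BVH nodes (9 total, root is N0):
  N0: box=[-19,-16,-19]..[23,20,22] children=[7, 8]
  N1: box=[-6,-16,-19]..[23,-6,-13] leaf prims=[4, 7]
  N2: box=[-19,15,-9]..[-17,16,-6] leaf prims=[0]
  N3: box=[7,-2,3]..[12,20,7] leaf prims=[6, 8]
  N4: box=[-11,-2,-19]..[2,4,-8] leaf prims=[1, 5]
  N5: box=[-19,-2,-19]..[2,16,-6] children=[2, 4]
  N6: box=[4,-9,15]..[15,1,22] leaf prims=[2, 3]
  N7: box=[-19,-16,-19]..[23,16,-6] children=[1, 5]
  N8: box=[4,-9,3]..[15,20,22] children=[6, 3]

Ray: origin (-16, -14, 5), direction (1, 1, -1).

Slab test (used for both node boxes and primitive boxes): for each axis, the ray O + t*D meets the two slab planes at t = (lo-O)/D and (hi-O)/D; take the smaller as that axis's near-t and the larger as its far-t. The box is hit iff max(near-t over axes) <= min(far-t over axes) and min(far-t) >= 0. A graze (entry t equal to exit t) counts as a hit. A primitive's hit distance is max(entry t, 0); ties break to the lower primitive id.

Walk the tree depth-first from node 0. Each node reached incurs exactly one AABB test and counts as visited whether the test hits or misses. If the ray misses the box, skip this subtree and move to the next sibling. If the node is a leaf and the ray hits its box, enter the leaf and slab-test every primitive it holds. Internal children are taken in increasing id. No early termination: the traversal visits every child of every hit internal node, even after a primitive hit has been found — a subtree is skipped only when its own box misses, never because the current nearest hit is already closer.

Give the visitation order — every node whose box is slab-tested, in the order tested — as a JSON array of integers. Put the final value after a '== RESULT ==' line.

Trace the traversal:
N0 x:[-3,39] y:[-2,34] z:[-17,24] -> hit [-2,24], descend [7, 8]
  N7 x:[-3,39] y:[-2,30] z:[11,24] -> hit [11,24], descend [1, 5]
    N1 x:[10,39] y:[-2,8] z:[18,24] -> miss, prune
    N5 x:[-3,18] y:[12,30] z:[11,24] -> hit [12,18], descend [2, 4]
      N2 x:[-3,-1] y:[29,30] z:[11,14] -> miss, prune
      N4 x:[5,18] y:[12,18] z:[13,24] -> hit [13,18] leaf, test {P1(miss), P5@t=14}
  N8 x:[20,31] y:[5,34] z:[-17,2] -> miss, prune

7 AABB tests over nodes [0, 7, 1, 5, 2, 4, 8]; 1 leaf entered; closest P5.

== RESULT ==
[0, 7, 1, 5, 2, 4, 8]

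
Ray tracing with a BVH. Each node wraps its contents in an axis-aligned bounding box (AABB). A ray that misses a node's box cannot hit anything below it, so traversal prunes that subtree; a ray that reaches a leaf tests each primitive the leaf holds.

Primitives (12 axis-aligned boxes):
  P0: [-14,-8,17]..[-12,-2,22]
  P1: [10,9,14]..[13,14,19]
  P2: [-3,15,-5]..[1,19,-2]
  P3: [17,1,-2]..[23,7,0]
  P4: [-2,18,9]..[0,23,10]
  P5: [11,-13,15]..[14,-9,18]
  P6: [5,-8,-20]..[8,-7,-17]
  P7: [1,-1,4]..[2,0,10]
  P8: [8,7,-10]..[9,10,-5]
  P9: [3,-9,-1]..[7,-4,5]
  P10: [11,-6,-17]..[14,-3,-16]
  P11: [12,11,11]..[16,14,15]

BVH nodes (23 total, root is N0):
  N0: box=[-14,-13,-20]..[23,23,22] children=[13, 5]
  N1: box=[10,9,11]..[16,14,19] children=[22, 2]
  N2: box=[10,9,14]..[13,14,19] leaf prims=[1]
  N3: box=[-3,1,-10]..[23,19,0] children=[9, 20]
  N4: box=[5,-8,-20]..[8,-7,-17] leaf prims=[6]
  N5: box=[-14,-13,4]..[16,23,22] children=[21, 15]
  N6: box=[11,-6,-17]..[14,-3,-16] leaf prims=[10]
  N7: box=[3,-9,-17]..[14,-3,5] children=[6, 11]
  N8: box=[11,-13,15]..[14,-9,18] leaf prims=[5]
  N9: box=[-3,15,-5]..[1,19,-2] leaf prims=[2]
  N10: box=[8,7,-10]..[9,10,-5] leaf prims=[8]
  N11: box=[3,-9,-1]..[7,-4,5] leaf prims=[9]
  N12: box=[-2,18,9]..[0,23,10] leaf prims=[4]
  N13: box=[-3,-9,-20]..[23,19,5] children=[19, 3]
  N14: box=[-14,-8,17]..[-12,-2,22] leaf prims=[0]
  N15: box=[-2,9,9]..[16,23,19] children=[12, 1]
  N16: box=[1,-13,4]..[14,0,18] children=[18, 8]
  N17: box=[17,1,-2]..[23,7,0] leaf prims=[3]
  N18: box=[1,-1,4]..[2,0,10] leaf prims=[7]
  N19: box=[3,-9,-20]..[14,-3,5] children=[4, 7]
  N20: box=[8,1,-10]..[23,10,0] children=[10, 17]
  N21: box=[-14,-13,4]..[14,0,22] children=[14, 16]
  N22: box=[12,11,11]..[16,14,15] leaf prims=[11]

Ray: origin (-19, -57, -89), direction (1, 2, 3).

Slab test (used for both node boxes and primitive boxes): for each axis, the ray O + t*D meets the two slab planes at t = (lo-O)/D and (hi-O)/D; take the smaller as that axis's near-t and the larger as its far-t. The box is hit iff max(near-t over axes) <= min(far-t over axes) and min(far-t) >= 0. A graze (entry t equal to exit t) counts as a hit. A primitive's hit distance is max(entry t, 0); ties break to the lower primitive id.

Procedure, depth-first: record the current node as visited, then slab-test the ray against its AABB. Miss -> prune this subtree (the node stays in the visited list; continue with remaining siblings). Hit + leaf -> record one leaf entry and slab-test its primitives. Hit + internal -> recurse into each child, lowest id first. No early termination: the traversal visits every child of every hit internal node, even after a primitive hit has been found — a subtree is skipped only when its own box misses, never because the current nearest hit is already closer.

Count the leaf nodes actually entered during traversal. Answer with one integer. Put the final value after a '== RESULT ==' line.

Trace the traversal:
N0 x:[5,42] y:[22,40] z:[23,37] -> hit [23,37], descend [5, 13]
  N5 x:[5,35] y:[22,40] z:[31,37] -> hit [31,35], descend [15, 21]
    N15 x:[17,35] y:[33,40] z:[98/3,36] -> hit [33,35], descend [1, 12]
      N1 x:[29,35] y:[33,71/2] z:[100/3,36] -> hit [100/3,35], descend [2, 22]
        N2 x:[29,32] y:[33,71/2] z:[103/3,36] -> miss, prune
        N22 x:[31,35] y:[34,71/2] z:[100/3,104/3] -> hit [34,104/3] leaf, test {P11@t=34}
      N12 x:[17,19] y:[75/2,40] z:[98/3,33] -> miss, prune
    N21 x:[5,33] y:[22,57/2] z:[31,37] -> miss, prune
  N13 x:[16,42] y:[24,38] z:[23,94/3] -> hit [24,94/3], descend [3, 19]
    N3 x:[16,42] y:[29,38] z:[79/3,89/3] -> hit [29,89/3], descend [9, 20]
      N9 x:[16,20] y:[36,38] z:[28,29] -> miss, prune
      N20 x:[27,42] y:[29,67/2] z:[79/3,89/3] -> hit [29,89/3], descend [10, 17]
        N10 x:[27,28] y:[32,67/2] z:[79/3,28] -> miss, prune
        N17 x:[36,42] y:[29,32] z:[29,89/3] -> miss, prune
    N19 x:[22,33] y:[24,27] z:[23,94/3] -> hit [24,27], descend [4, 7]
      N4 x:[24,27] y:[49/2,25] z:[23,24] -> miss, prune
      N7 x:[22,33] y:[24,27] z:[24,94/3] -> hit [24,27], descend [6, 11]
        N6 x:[30,33] y:[51/2,27] z:[24,73/3] -> miss, prune
        N11 x:[22,26] y:[24,53/2] z:[88/3,94/3] -> miss, prune

order=[0, 5, 15, 1, 2, 22, 12, 21, 13, 3, 9, 20, 10, 17, 19, 4, 7, 6, 11]  |boxes|=19  |leaves|=1  hit=P11

== RESULT ==
1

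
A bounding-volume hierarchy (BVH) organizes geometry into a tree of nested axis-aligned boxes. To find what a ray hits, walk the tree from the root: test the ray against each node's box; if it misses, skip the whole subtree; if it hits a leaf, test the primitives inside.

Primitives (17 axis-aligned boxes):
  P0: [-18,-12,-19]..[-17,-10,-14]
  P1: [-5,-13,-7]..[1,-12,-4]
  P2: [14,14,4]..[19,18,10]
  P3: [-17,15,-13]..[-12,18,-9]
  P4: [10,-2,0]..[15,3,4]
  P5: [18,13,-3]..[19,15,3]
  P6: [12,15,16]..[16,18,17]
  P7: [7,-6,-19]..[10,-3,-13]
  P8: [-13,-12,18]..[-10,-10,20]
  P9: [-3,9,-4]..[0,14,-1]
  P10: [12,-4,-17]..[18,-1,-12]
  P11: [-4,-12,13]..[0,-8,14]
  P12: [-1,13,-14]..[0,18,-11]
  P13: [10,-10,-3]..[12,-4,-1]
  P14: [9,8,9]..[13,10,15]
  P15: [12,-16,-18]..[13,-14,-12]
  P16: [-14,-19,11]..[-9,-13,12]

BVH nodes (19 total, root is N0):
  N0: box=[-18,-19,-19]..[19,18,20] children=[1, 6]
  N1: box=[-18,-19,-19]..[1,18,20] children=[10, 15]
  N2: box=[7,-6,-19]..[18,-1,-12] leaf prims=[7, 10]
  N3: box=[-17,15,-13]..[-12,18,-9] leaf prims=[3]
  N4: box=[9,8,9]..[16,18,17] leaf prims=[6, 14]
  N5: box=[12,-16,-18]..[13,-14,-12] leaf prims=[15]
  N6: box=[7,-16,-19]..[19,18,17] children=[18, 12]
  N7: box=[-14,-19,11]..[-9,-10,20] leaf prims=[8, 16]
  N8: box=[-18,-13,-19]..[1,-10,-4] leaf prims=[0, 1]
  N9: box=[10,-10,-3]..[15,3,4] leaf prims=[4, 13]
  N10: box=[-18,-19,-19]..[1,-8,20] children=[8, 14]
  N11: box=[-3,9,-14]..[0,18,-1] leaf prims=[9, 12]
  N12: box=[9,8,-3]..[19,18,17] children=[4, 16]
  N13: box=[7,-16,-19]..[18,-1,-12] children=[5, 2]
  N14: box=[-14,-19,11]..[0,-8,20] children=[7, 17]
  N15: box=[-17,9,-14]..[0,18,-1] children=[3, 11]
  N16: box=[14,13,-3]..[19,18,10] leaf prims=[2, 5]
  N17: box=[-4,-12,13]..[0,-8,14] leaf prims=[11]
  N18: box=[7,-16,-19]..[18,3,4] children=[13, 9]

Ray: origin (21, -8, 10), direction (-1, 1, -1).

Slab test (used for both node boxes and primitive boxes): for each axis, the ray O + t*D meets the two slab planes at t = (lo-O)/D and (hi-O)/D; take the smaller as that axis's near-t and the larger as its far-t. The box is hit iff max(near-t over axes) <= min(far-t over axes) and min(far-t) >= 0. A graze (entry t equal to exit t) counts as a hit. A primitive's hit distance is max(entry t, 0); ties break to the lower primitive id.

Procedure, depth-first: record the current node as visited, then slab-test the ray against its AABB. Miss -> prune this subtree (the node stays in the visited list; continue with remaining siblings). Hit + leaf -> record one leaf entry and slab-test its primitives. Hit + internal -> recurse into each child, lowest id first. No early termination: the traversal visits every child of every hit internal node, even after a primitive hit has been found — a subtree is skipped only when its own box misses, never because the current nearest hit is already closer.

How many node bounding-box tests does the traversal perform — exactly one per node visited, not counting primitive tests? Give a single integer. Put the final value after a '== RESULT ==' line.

Walk:
N0 x:[2,39] y:[-11,26] z:[-10,29] -> hit [2,26], descend [1, 6]
  N1 x:[20,39] y:[-11,26] z:[-10,29] -> hit [20,26], descend [10, 15]
    N10 x:[20,39] y:[-11,0] z:[-10,29] -> miss, prune
    N15 x:[21,38] y:[17,26] z:[11,24] -> hit [21,24], descend [3, 11]
      N3 x:[33,38] y:[23,26] z:[19,23] -> miss, prune
      N11 x:[21,24] y:[17,26] z:[11,24] -> hit [21,24] leaf, test {P9(miss), P12@t=21}
  N6 x:[2,14] y:[-8,26] z:[-7,29] -> hit [2,14], descend [12, 18]
    N12 x:[2,12] y:[16,26] z:[-7,13] -> miss, prune
    N18 x:[3,14] y:[-8,11] z:[6,29] -> hit [6,11], descend [9, 13]
      N9 x:[6,11] y:[-2,11] z:[6,13] -> hit [6,11] leaf, test {P4@t=6, P13(miss)}
      N13 x:[3,14] y:[-8,7] z:[22,29] -> miss, prune

11 AABB tests over nodes [0, 1, 10, 15, 3, 11, 6, 12, 18, 9, 13]; 2 leaves entered; closest P4.

== RESULT ==
11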